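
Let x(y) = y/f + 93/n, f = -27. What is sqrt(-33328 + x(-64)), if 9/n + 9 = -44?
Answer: I*sqrt(2743737)/9 ≈ 184.05*I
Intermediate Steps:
n = -9/53 (n = 9/(-9 - 44) = 9/(-53) = 9*(-1/53) = -9/53 ≈ -0.16981)
x(y) = -1643/3 - y/27 (x(y) = y/(-27) + 93/(-9/53) = y*(-1/27) + 93*(-53/9) = -y/27 - 1643/3 = -1643/3 - y/27)
sqrt(-33328 + x(-64)) = sqrt(-33328 + (-1643/3 - 1/27*(-64))) = sqrt(-33328 + (-1643/3 + 64/27)) = sqrt(-33328 - 14723/27) = sqrt(-914579/27) = I*sqrt(2743737)/9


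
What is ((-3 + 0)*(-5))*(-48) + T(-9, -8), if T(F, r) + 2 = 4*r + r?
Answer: -762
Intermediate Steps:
T(F, r) = -2 + 5*r (T(F, r) = -2 + (4*r + r) = -2 + 5*r)
((-3 + 0)*(-5))*(-48) + T(-9, -8) = ((-3 + 0)*(-5))*(-48) + (-2 + 5*(-8)) = -3*(-5)*(-48) + (-2 - 40) = 15*(-48) - 42 = -720 - 42 = -762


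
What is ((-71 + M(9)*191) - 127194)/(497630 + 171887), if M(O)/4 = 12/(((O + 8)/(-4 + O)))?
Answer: -2117665/11381789 ≈ -0.18606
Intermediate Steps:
M(O) = 48*(-4 + O)/(8 + O) (M(O) = 4*(12/(((O + 8)/(-4 + O)))) = 4*(12/(((8 + O)/(-4 + O)))) = 4*(12*((-4 + O)/(8 + O))) = 4*(12*(-4 + O)/(8 + O)) = 48*(-4 + O)/(8 + O))
((-71 + M(9)*191) - 127194)/(497630 + 171887) = ((-71 + (48*(-4 + 9)/(8 + 9))*191) - 127194)/(497630 + 171887) = ((-71 + (48*5/17)*191) - 127194)/669517 = ((-71 + (48*(1/17)*5)*191) - 127194)*(1/669517) = ((-71 + (240/17)*191) - 127194)*(1/669517) = ((-71 + 45840/17) - 127194)*(1/669517) = (44633/17 - 127194)*(1/669517) = -2117665/17*1/669517 = -2117665/11381789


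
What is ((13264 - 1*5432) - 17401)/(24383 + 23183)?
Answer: -9569/47566 ≈ -0.20117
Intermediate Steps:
((13264 - 1*5432) - 17401)/(24383 + 23183) = ((13264 - 5432) - 17401)/47566 = (7832 - 17401)*(1/47566) = -9569*1/47566 = -9569/47566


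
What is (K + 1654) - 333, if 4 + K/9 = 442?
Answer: 5263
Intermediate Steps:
K = 3942 (K = -36 + 9*442 = -36 + 3978 = 3942)
(K + 1654) - 333 = (3942 + 1654) - 333 = 5596 - 333 = 5263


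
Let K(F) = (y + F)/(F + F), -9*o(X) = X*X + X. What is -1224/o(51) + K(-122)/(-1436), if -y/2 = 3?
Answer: 1182442/284687 ≈ 4.1535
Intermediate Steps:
y = -6 (y = -2*3 = -6)
o(X) = -X/9 - X²/9 (o(X) = -(X*X + X)/9 = -(X² + X)/9 = -(X + X²)/9 = -X/9 - X²/9)
K(F) = (-6 + F)/(2*F) (K(F) = (-6 + F)/(F + F) = (-6 + F)/((2*F)) = (-6 + F)*(1/(2*F)) = (-6 + F)/(2*F))
-1224/o(51) + K(-122)/(-1436) = -1224*(-3/(17*(1 + 51))) + ((½)*(-6 - 122)/(-122))/(-1436) = -1224/((-⅑*51*52)) + ((½)*(-1/122)*(-128))*(-1/1436) = -1224/(-884/3) + (32/61)*(-1/1436) = -1224*(-3/884) - 8/21899 = 54/13 - 8/21899 = 1182442/284687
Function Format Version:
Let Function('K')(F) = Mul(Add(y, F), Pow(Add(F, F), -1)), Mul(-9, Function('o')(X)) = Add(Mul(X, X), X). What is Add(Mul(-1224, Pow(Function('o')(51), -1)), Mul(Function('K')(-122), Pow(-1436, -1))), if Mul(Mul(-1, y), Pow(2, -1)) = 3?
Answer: Rational(1182442, 284687) ≈ 4.1535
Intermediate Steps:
y = -6 (y = Mul(-2, 3) = -6)
Function('o')(X) = Add(Mul(Rational(-1, 9), X), Mul(Rational(-1, 9), Pow(X, 2))) (Function('o')(X) = Mul(Rational(-1, 9), Add(Mul(X, X), X)) = Mul(Rational(-1, 9), Add(Pow(X, 2), X)) = Mul(Rational(-1, 9), Add(X, Pow(X, 2))) = Add(Mul(Rational(-1, 9), X), Mul(Rational(-1, 9), Pow(X, 2))))
Function('K')(F) = Mul(Rational(1, 2), Pow(F, -1), Add(-6, F)) (Function('K')(F) = Mul(Add(-6, F), Pow(Add(F, F), -1)) = Mul(Add(-6, F), Pow(Mul(2, F), -1)) = Mul(Add(-6, F), Mul(Rational(1, 2), Pow(F, -1))) = Mul(Rational(1, 2), Pow(F, -1), Add(-6, F)))
Add(Mul(-1224, Pow(Function('o')(51), -1)), Mul(Function('K')(-122), Pow(-1436, -1))) = Add(Mul(-1224, Pow(Mul(Rational(-1, 9), 51, Add(1, 51)), -1)), Mul(Mul(Rational(1, 2), Pow(-122, -1), Add(-6, -122)), Pow(-1436, -1))) = Add(Mul(-1224, Pow(Mul(Rational(-1, 9), 51, 52), -1)), Mul(Mul(Rational(1, 2), Rational(-1, 122), -128), Rational(-1, 1436))) = Add(Mul(-1224, Pow(Rational(-884, 3), -1)), Mul(Rational(32, 61), Rational(-1, 1436))) = Add(Mul(-1224, Rational(-3, 884)), Rational(-8, 21899)) = Add(Rational(54, 13), Rational(-8, 21899)) = Rational(1182442, 284687)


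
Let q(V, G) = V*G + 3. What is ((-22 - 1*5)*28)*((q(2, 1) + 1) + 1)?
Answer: -5292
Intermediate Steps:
q(V, G) = 3 + G*V (q(V, G) = G*V + 3 = 3 + G*V)
((-22 - 1*5)*28)*((q(2, 1) + 1) + 1) = ((-22 - 1*5)*28)*(((3 + 1*2) + 1) + 1) = ((-22 - 5)*28)*(((3 + 2) + 1) + 1) = (-27*28)*((5 + 1) + 1) = -756*(6 + 1) = -756*7 = -5292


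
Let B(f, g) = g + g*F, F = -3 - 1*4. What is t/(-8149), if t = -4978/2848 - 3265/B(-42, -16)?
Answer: 305519/69625056 ≈ 0.0043881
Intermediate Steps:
F = -7 (F = -3 - 4 = -7)
B(f, g) = -6*g (B(f, g) = g + g*(-7) = g - 7*g = -6*g)
t = -305519/8544 (t = -4978/2848 - 3265/((-6*(-16))) = -4978*1/2848 - 3265/96 = -2489/1424 - 3265*1/96 = -2489/1424 - 3265/96 = -305519/8544 ≈ -35.758)
t/(-8149) = -305519/8544/(-8149) = -305519/8544*(-1/8149) = 305519/69625056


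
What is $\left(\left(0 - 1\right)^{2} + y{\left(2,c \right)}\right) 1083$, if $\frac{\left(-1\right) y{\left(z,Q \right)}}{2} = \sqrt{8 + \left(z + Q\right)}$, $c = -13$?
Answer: $1083 - 2166 i \sqrt{3} \approx 1083.0 - 3751.6 i$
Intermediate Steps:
$y{\left(z,Q \right)} = - 2 \sqrt{8 + Q + z}$ ($y{\left(z,Q \right)} = - 2 \sqrt{8 + \left(z + Q\right)} = - 2 \sqrt{8 + \left(Q + z\right)} = - 2 \sqrt{8 + Q + z}$)
$\left(\left(0 - 1\right)^{2} + y{\left(2,c \right)}\right) 1083 = \left(\left(0 - 1\right)^{2} - 2 \sqrt{8 - 13 + 2}\right) 1083 = \left(\left(-1\right)^{2} - 2 \sqrt{-3}\right) 1083 = \left(1 - 2 i \sqrt{3}\right) 1083 = 1083 - 2166 i \sqrt{3}$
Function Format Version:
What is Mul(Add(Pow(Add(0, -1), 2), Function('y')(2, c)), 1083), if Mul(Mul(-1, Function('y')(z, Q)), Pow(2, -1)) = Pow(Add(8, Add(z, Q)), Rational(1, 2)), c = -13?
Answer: Add(1083, Mul(-2166, I, Pow(3, Rational(1, 2)))) ≈ Add(1083.0, Mul(-3751.6, I))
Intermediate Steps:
Function('y')(z, Q) = Mul(-2, Pow(Add(8, Q, z), Rational(1, 2))) (Function('y')(z, Q) = Mul(-2, Pow(Add(8, Add(z, Q)), Rational(1, 2))) = Mul(-2, Pow(Add(8, Add(Q, z)), Rational(1, 2))) = Mul(-2, Pow(Add(8, Q, z), Rational(1, 2))))
Mul(Add(Pow(Add(0, -1), 2), Function('y')(2, c)), 1083) = Mul(Add(Pow(Add(0, -1), 2), Mul(-2, Pow(Add(8, -13, 2), Rational(1, 2)))), 1083) = Mul(Add(Pow(-1, 2), Mul(-2, Pow(-3, Rational(1, 2)))), 1083) = Mul(Add(1, Mul(-2, Mul(I, Pow(3, Rational(1, 2))))), 1083) = Mul(Add(1, Mul(-2, I, Pow(3, Rational(1, 2)))), 1083) = Add(1083, Mul(-2166, I, Pow(3, Rational(1, 2))))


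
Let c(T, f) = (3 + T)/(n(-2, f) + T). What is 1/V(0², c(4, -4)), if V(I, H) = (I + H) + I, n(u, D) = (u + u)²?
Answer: 20/7 ≈ 2.8571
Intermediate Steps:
n(u, D) = 4*u² (n(u, D) = (2*u)² = 4*u²)
c(T, f) = (3 + T)/(16 + T) (c(T, f) = (3 + T)/(4*(-2)² + T) = (3 + T)/(4*4 + T) = (3 + T)/(16 + T))
V(I, H) = H + 2*I (V(I, H) = (H + I) + I = H + 2*I)
1/V(0², c(4, -4)) = 1/((3 + 4)/(16 + 4) + 2*0²) = 1/(7/20 + 2*0) = 1/((1/20)*7 + 0) = 1/(7/20 + 0) = 1/(7/20) = 20/7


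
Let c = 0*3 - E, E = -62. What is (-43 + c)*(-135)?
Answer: -2565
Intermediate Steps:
c = 62 (c = 0*3 - 1*(-62) = 0 + 62 = 62)
(-43 + c)*(-135) = (-43 + 62)*(-135) = 19*(-135) = -2565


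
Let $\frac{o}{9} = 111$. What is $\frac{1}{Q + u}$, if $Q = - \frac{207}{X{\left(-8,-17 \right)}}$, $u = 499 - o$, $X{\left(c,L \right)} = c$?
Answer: $- \frac{8}{3793} \approx -0.0021091$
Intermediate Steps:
$o = 999$ ($o = 9 \cdot 111 = 999$)
$u = -500$ ($u = 499 - 999 = -500$)
$Q = \frac{207}{8}$ ($Q = - \frac{207}{-8} = \left(-207\right) \left(- \frac{1}{8}\right) = \frac{207}{8} \approx 25.875$)
$\frac{1}{Q + u} = \frac{1}{\frac{207}{8} - 500} = \frac{1}{- \frac{3793}{8}} = - \frac{8}{3793}$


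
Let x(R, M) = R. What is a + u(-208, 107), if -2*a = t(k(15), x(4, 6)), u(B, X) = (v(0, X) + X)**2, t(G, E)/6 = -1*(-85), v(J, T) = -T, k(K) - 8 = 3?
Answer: -255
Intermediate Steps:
k(K) = 11 (k(K) = 8 + 3 = 11)
t(G, E) = 510 (t(G, E) = 6*(-1*(-85)) = 6*85 = 510)
u(B, X) = 0 (u(B, X) = (-X + X)**2 = 0**2 = 0)
a = -255 (a = -1/2*510 = -255)
a + u(-208, 107) = -255 + 0 = -255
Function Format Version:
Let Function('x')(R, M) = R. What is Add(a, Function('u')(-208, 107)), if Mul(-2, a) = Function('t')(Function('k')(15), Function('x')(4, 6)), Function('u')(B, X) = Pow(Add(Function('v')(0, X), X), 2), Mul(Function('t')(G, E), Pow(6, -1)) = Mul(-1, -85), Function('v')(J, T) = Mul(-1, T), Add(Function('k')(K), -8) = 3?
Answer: -255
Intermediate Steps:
Function('k')(K) = 11 (Function('k')(K) = Add(8, 3) = 11)
Function('t')(G, E) = 510 (Function('t')(G, E) = Mul(6, Mul(-1, -85)) = Mul(6, 85) = 510)
Function('u')(B, X) = 0 (Function('u')(B, X) = Pow(Add(Mul(-1, X), X), 2) = Pow(0, 2) = 0)
a = -255 (a = Mul(Rational(-1, 2), 510) = -255)
Add(a, Function('u')(-208, 107)) = Add(-255, 0) = -255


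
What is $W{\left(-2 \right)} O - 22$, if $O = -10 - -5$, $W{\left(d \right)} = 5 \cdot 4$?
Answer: $-122$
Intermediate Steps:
$W{\left(d \right)} = 20$
$O = -5$ ($O = -10 + 5 = -5$)
$W{\left(-2 \right)} O - 22 = 20 \left(-5\right) - 22 = -100 - 22 = -122$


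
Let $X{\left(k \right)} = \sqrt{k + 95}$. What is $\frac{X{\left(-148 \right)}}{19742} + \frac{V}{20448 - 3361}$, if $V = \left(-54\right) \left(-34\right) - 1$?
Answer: $\frac{1835}{17087} + \frac{i \sqrt{53}}{19742} \approx 0.10739 + 0.00036876 i$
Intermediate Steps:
$V = 1835$ ($V = 1836 - 1 = 1835$)
$X{\left(k \right)} = \sqrt{95 + k}$
$\frac{X{\left(-148 \right)}}{19742} + \frac{V}{20448 - 3361} = \frac{\sqrt{95 - 148}}{19742} + \frac{1835}{20448 - 3361} = \sqrt{-53} \cdot \frac{1}{19742} + \frac{1835}{17087} = i \sqrt{53} \cdot \frac{1}{19742} + 1835 \cdot \frac{1}{17087} = \frac{i \sqrt{53}}{19742} + \frac{1835}{17087} = \frac{1835}{17087} + \frac{i \sqrt{53}}{19742}$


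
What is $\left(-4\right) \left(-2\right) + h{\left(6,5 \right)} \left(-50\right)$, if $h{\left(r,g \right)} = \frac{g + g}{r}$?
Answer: $- \frac{226}{3} \approx -75.333$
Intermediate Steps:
$h{\left(r,g \right)} = \frac{2 g}{r}$
$\left(-4\right) \left(-2\right) + h{\left(6,5 \right)} \left(-50\right) = \left(-4\right) \left(-2\right) + 2 \cdot 5 \cdot \frac{1}{6} \left(-50\right) = 8 + 2 \cdot 5 \cdot \frac{1}{6} \left(-50\right) = 8 + \frac{5}{3} \left(-50\right) = 8 - \frac{250}{3} = - \frac{226}{3}$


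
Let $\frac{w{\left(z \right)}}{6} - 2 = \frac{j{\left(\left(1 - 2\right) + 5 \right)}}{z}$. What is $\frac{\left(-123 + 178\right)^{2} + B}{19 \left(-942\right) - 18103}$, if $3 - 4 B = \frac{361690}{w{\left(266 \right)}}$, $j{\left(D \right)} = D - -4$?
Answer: $\frac{407113}{3332664} \approx 0.12216$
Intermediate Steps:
$j{\left(D \right)} = 4 + D$ ($j{\left(D \right)} = D + 4 = 4 + D$)
$w{\left(z \right)} = 12 + \frac{48}{z}$ ($w{\left(z \right)} = 12 + 6 \frac{4 + \left(\left(1 - 2\right) + 5\right)}{z} = 12 + 6 \frac{4 + \left(-1 + 5\right)}{z} = 12 + 6 \frac{4 + 4}{z} = 12 + 6 \frac{8}{z} = 12 + \frac{48}{z}$)
$B = - \frac{4809991}{648}$ ($B = \frac{3}{4} - \frac{361690 \frac{1}{12 + \frac{48}{266}}}{4} = \frac{3}{4} - \frac{361690 \frac{1}{12 + 48 \cdot \frac{1}{266}}}{4} = \frac{3}{4} - \frac{361690 \frac{1}{12 + \frac{24}{133}}}{4} = \frac{3}{4} - \frac{361690 \frac{1}{\frac{1620}{133}}}{4} = \frac{3}{4} - \frac{361690 \cdot \frac{133}{1620}}{4} = \frac{3}{4} - \frac{4810477}{648} = - \frac{4809991}{648} \approx -7422.8$)
$\frac{\left(-123 + 178\right)^{2} + B}{19 \left(-942\right) - 18103} = \frac{\left(-123 + 178\right)^{2} - \frac{4809991}{648}}{19 \left(-942\right) - 18103} = \frac{55^{2} - \frac{4809991}{648}}{-17898 - 18103} = \frac{3025 - \frac{4809991}{648}}{-36001} = \left(- \frac{2849791}{648}\right) \left(- \frac{1}{36001}\right) = \frac{407113}{3332664}$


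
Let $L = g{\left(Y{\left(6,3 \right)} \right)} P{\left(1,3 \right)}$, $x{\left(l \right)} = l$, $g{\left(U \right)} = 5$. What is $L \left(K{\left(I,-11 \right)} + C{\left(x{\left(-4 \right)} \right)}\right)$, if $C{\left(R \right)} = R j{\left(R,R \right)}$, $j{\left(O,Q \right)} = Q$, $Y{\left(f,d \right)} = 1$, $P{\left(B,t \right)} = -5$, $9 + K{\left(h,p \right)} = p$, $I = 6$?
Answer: $100$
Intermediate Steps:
$K{\left(h,p \right)} = -9 + p$
$C{\left(R \right)} = R^{2}$ ($C{\left(R \right)} = R R = R^{2}$)
$L = -25$ ($L = 5 \left(-5\right) = -25$)
$L \left(K{\left(I,-11 \right)} + C{\left(x{\left(-4 \right)} \right)}\right) = - 25 \left(\left(-9 - 11\right) + \left(-4\right)^{2}\right) = - 25 \left(-20 + 16\right) = \left(-25\right) \left(-4\right) = 100$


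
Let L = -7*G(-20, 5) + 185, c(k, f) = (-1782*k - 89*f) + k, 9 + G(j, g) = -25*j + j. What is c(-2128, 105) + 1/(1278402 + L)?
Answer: 4821390705671/1275290 ≈ 3.7806e+6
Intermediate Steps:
G(j, g) = -9 - 24*j (G(j, g) = -9 + (-25*j + j) = -9 - 24*j)
c(k, f) = -1781*k - 89*f
L = -3112 (L = -7*(-9 - 24*(-20)) + 185 = -7*(-9 + 480) + 185 = -7*471 + 185 = -3297 + 185 = -3112)
c(-2128, 105) + 1/(1278402 + L) = (-1781*(-2128) - 89*105) + 1/(1278402 - 3112) = (3789968 - 9345) + 1/1275290 = 3780623 + 1/1275290 = 4821390705671/1275290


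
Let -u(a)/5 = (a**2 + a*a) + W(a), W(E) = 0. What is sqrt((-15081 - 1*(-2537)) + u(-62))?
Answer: 2*I*sqrt(12746) ≈ 225.8*I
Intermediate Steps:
u(a) = -10*a**2 (u(a) = -5*((a**2 + a*a) + 0) = -5*((a**2 + a**2) + 0) = -5*(2*a**2 + 0) = -10*a**2)
sqrt((-15081 - 1*(-2537)) + u(-62)) = sqrt((-15081 - 1*(-2537)) - 10*(-62)**2) = sqrt((-15081 + 2537) - 10*3844) = sqrt(-12544 - 38440) = sqrt(-50984) = 2*I*sqrt(12746)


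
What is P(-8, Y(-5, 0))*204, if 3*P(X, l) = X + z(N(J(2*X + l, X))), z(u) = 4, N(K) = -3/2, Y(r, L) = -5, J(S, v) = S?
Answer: -272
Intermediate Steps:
N(K) = -3/2 (N(K) = -3*1/2 = -3/2)
P(X, l) = 4/3 + X/3 (P(X, l) = (X + 4)/3 = (4 + X)/3 = 4/3 + X/3)
P(-8, Y(-5, 0))*204 = (4/3 + (1/3)*(-8))*204 = (4/3 - 8/3)*204 = -4/3*204 = -272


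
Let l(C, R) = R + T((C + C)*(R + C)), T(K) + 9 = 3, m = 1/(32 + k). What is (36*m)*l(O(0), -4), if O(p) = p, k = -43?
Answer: 360/11 ≈ 32.727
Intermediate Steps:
m = -1/11 (m = 1/(32 - 43) = 1/(-11) = -1/11 ≈ -0.090909)
T(K) = -6 (T(K) = -9 + 3 = -6)
l(C, R) = -6 + R (l(C, R) = R - 6 = -6 + R)
(36*m)*l(O(0), -4) = (36*(-1/11))*(-6 - 4) = -36/11*(-10) = 360/11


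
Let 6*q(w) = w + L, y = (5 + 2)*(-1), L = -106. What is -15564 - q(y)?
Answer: -93271/6 ≈ -15545.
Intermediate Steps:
y = -7 (y = 7*(-1) = -7)
q(w) = -53/3 + w/6 (q(w) = (w - 106)/6 = (-106 + w)/6 = -53/3 + w/6)
-15564 - q(y) = -15564 - (-53/3 + (⅙)*(-7)) = -15564 - (-53/3 - 7/6) = -15564 - 1*(-113/6) = -15564 + 113/6 = -93271/6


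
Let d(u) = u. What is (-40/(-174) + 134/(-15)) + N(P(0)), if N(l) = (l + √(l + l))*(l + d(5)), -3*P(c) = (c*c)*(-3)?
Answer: -1262/145 ≈ -8.7034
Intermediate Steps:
P(c) = c² (P(c) = -c*c*(-3)/3 = -c²*(-3)/3 = -(-1)*c² = c²)
N(l) = (5 + l)*(l + √2*√l) (N(l) = (l + √(l + l))*(l + 5) = (l + √(2*l))*(5 + l) = (l + √2*√l)*(5 + l) = (5 + l)*(l + √2*√l))
(-40/(-174) + 134/(-15)) + N(P(0)) = (-40/(-174) + 134/(-15)) + ((0²)² + 5*0² + √2*(0²)^(3/2) + 5*√2*√(0²)) = (-40*(-1/174) + 134*(-1/15)) + (0² + 5*0 + √2*0^(3/2) + 5*√2*√0) = (20/87 - 134/15) + (0 + 0 + √2*0 + 5*√2*0) = -1262/145 + (0 + 0 + 0 + 0) = -1262/145 + 0 = -1262/145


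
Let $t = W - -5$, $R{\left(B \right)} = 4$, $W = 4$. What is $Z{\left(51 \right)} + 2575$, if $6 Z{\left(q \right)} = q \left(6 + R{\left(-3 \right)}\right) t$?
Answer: $3340$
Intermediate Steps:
$t = 9$ ($t = 4 - -5 = 4 + 5 = 9$)
$Z{\left(q \right)} = 15 q$ ($Z{\left(q \right)} = \frac{q \left(6 + 4\right) 9}{6} = \frac{q 10 \cdot 9}{6} = \frac{10 q 9}{6} = \frac{90 q}{6} = 15 q$)
$Z{\left(51 \right)} + 2575 = 15 \cdot 51 + 2575 = 765 + 2575 = 3340$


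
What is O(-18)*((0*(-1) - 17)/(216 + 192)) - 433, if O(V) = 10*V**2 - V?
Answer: -2275/4 ≈ -568.75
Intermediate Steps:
O(V) = -V + 10*V**2
O(-18)*((0*(-1) - 17)/(216 + 192)) - 433 = (-18*(-1 + 10*(-18)))*((0*(-1) - 17)/(216 + 192)) - 433 = (-18*(-1 - 180))*((0 - 17)/408) - 433 = (-18*(-181))*(-17*1/408) - 433 = 3258*(-1/24) - 433 = -543/4 - 433 = -2275/4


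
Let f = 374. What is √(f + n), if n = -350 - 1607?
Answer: I*√1583 ≈ 39.787*I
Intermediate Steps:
n = -1957
√(f + n) = √(374 - 1957) = √(-1583) = I*√1583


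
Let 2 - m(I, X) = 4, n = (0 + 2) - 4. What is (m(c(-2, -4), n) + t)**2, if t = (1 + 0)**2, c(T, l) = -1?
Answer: 1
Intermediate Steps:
n = -2 (n = 2 - 4 = -2)
t = 1 (t = 1**2 = 1)
m(I, X) = -2 (m(I, X) = 2 - 1*4 = 2 - 4 = -2)
(m(c(-2, -4), n) + t)**2 = (-2 + 1)**2 = (-1)**2 = 1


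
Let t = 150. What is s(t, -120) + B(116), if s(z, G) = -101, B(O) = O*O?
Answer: 13355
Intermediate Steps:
B(O) = O²
s(t, -120) + B(116) = -101 + 116² = -101 + 13456 = 13355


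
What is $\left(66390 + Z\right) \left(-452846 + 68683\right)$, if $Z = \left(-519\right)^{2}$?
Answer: $-128983111413$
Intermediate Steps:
$Z = 269361$
$\left(66390 + Z\right) \left(-452846 + 68683\right) = \left(66390 + 269361\right) \left(-452846 + 68683\right) = 335751 \left(-384163\right) = -128983111413$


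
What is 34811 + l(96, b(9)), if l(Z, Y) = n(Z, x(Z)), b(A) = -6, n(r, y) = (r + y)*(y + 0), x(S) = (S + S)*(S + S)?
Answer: 1362528251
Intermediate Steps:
x(S) = 4*S² (x(S) = (2*S)*(2*S) = 4*S²)
n(r, y) = y*(r + y) (n(r, y) = (r + y)*y = y*(r + y))
l(Z, Y) = 4*Z²*(Z + 4*Z²) (l(Z, Y) = (4*Z²)*(Z + 4*Z²) = 4*Z²*(Z + 4*Z²))
34811 + l(96, b(9)) = 34811 + 96³*(4 + 16*96) = 34811 + 884736*(4 + 1536) = 34811 + 884736*1540 = 34811 + 1362493440 = 1362528251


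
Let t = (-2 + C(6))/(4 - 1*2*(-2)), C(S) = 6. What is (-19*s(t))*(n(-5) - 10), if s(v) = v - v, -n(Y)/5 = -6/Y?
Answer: 0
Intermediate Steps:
n(Y) = 30/Y (n(Y) = -(-30)/Y = 30/Y)
t = ½ (t = (-2 + 6)/(4 - 1*2*(-2)) = 4/(4 - 2*(-2)) = 4/(4 + 4) = 4/8 = 4*(⅛) = ½ ≈ 0.50000)
s(v) = 0
(-19*s(t))*(n(-5) - 10) = (-19*0)*(30/(-5) - 10) = 0*(30*(-⅕) - 10) = 0*(-6 - 10) = 0*(-16) = 0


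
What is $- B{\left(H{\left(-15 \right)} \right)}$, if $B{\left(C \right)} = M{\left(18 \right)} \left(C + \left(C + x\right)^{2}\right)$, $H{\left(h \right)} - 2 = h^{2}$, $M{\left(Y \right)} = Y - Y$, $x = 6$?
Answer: $0$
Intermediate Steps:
$M{\left(Y \right)} = 0$
$H{\left(h \right)} = 2 + h^{2}$
$B{\left(C \right)} = 0$ ($B{\left(C \right)} = 0 \left(C + \left(C + 6\right)^{2}\right) = 0 \left(C + \left(6 + C\right)^{2}\right) = 0$)
$- B{\left(H{\left(-15 \right)} \right)} = \left(-1\right) 0 = 0$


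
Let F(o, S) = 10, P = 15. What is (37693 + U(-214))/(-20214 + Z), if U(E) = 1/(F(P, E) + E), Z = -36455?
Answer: -7689371/11560476 ≈ -0.66514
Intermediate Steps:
U(E) = 1/(10 + E)
(37693 + U(-214))/(-20214 + Z) = (37693 + 1/(10 - 214))/(-20214 - 36455) = (37693 + 1/(-204))/(-56669) = (37693 - 1/204)*(-1/56669) = (7689371/204)*(-1/56669) = -7689371/11560476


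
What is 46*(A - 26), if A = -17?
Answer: -1978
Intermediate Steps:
46*(A - 26) = 46*(-17 - 26) = 46*(-43) = -1978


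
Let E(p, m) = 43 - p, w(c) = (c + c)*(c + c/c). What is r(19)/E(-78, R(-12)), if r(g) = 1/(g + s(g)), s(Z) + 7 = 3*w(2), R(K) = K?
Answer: 1/5808 ≈ 0.00017218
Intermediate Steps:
w(c) = 2*c*(1 + c) (w(c) = (2*c)*(c + 1) = (2*c)*(1 + c) = 2*c*(1 + c))
s(Z) = 29 (s(Z) = -7 + 3*(2*2*(1 + 2)) = -7 + 3*(2*2*3) = -7 + 3*12 = -7 + 36 = 29)
r(g) = 1/(29 + g) (r(g) = 1/(g + 29) = 1/(29 + g))
r(19)/E(-78, R(-12)) = 1/((29 + 19)*(43 - 1*(-78))) = 1/(48*(43 + 78)) = (1/48)/121 = (1/48)*(1/121) = 1/5808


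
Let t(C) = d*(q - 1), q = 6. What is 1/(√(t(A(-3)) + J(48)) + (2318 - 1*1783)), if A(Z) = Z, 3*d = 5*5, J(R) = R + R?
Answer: 1605/858262 - √1239/858262 ≈ 0.0018290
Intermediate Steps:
J(R) = 2*R
d = 25/3 (d = (5*5)/3 = (⅓)*25 = 25/3 ≈ 8.3333)
t(C) = 125/3 (t(C) = 25*(6 - 1)/3 = (25/3)*5 = 125/3)
1/(√(t(A(-3)) + J(48)) + (2318 - 1*1783)) = 1/(√(125/3 + 2*48) + (2318 - 1*1783)) = 1/(√(125/3 + 96) + (2318 - 1783)) = 1/(√(413/3) + 535) = 1/(√1239/3 + 535) = 1/(535 + √1239/3)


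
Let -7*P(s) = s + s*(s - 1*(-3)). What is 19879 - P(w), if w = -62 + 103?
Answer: 140998/7 ≈ 20143.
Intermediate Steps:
w = 41
P(s) = -s/7 - s*(3 + s)/7 (P(s) = -(s + s*(s - 1*(-3)))/7 = -(s + s*(s + 3))/7 = -(s + s*(3 + s))/7 = -s/7 - s*(3 + s)/7)
19879 - P(w) = 19879 - (-1)*41*(4 + 41)/7 = 19879 - (-1)*41*45/7 = 19879 - 1*(-1845/7) = 19879 + 1845/7 = 140998/7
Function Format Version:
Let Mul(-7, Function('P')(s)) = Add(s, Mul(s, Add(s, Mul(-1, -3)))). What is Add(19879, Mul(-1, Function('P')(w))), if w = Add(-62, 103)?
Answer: Rational(140998, 7) ≈ 20143.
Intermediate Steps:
w = 41
Function('P')(s) = Add(Mul(Rational(-1, 7), s), Mul(Rational(-1, 7), s, Add(3, s))) (Function('P')(s) = Mul(Rational(-1, 7), Add(s, Mul(s, Add(s, Mul(-1, -3))))) = Mul(Rational(-1, 7), Add(s, Mul(s, Add(s, 3)))) = Mul(Rational(-1, 7), Add(s, Mul(s, Add(3, s)))) = Add(Mul(Rational(-1, 7), s), Mul(Rational(-1, 7), s, Add(3, s))))
Add(19879, Mul(-1, Function('P')(w))) = Add(19879, Mul(-1, Mul(Rational(-1, 7), 41, Add(4, 41)))) = Add(19879, Mul(-1, Mul(Rational(-1, 7), 41, 45))) = Add(19879, Mul(-1, Rational(-1845, 7))) = Add(19879, Rational(1845, 7)) = Rational(140998, 7)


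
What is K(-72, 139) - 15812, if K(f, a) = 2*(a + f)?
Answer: -15678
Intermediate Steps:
K(f, a) = 2*a + 2*f
K(-72, 139) - 15812 = (2*139 + 2*(-72)) - 15812 = (278 - 144) - 15812 = 134 - 15812 = -15678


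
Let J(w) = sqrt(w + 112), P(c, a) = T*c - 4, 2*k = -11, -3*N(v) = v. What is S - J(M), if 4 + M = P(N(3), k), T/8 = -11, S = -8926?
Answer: -8926 - 8*sqrt(3) ≈ -8939.9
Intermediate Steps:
T = -88 (T = 8*(-11) = -88)
N(v) = -v/3
k = -11/2 (k = (1/2)*(-11) = -11/2 ≈ -5.5000)
P(c, a) = -4 - 88*c (P(c, a) = -88*c - 4 = -4 - 88*c)
M = 80 (M = -4 + (-4 - (-88)*3/3) = -4 + (-4 - 88*(-1)) = -4 + (-4 + 88) = -4 + 84 = 80)
J(w) = sqrt(112 + w)
S - J(M) = -8926 - sqrt(112 + 80) = -8926 - sqrt(192) = -8926 - 8*sqrt(3)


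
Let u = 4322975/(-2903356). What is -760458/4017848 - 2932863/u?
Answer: 17106278290180085397/8684528228900 ≈ 1.9697e+6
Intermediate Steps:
u = -4322975/2903356 (u = 4322975*(-1/2903356) = -4322975/2903356 ≈ -1.4890)
-760458/4017848 - 2932863/u = -760458/4017848 - 2932863/(-4322975/2903356) = -760458*1/4017848 - 2932863*(-2903356/4322975) = -380229/2008924 + 8515145388228/4322975 = 17106278290180085397/8684528228900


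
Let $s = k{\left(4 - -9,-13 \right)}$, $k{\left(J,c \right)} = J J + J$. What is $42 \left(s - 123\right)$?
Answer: $2478$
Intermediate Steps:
$k{\left(J,c \right)} = J + J^{2}$ ($k{\left(J,c \right)} = J^{2} + J = J + J^{2}$)
$s = 182$ ($s = \left(4 - -9\right) \left(1 + \left(4 - -9\right)\right) = \left(4 + 9\right) \left(1 + \left(4 + 9\right)\right) = 13 \left(1 + 13\right) = 13 \cdot 14 = 182$)
$42 \left(s - 123\right) = 42 \left(182 - 123\right) = 42 \cdot 59 = 2478$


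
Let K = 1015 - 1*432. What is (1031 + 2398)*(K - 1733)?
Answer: -3943350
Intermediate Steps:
K = 583 (K = 1015 - 432 = 583)
(1031 + 2398)*(K - 1733) = (1031 + 2398)*(583 - 1733) = 3429*(-1150) = -3943350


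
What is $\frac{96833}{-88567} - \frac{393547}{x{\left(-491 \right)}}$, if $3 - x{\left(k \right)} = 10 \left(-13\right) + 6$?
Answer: $- \frac{34867574940}{11248009} \approx -3099.9$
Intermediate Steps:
$x{\left(k \right)} = 127$ ($x{\left(k \right)} = 3 - \left(10 \left(-13\right) + 6\right) = 3 - \left(-130 + 6\right) = 3 - -124 = 3 + 124 = 127$)
$\frac{96833}{-88567} - \frac{393547}{x{\left(-491 \right)}} = \frac{96833}{-88567} - \frac{393547}{127} = 96833 \left(- \frac{1}{88567}\right) - \frac{393547}{127} = - \frac{96833}{88567} - \frac{393547}{127} = - \frac{34867574940}{11248009}$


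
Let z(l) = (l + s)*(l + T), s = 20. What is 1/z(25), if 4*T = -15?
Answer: 4/3825 ≈ 0.0010458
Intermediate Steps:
T = -15/4 (T = (¼)*(-15) = -15/4 ≈ -3.7500)
z(l) = (20 + l)*(-15/4 + l) (z(l) = (l + 20)*(l - 15/4) = (20 + l)*(-15/4 + l))
1/z(25) = 1/(-75 + 25² + (65/4)*25) = 1/(-75 + 625 + 1625/4) = 1/(3825/4) = 4/3825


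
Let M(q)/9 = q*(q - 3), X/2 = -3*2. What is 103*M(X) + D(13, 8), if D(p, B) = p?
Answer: 166873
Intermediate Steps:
X = -12 (X = 2*(-3*2) = 2*(-6) = -12)
M(q) = 9*q*(-3 + q) (M(q) = 9*(q*(q - 3)) = 9*(q*(-3 + q)) = 9*q*(-3 + q))
103*M(X) + D(13, 8) = 103*(9*(-12)*(-3 - 12)) + 13 = 103*(9*(-12)*(-15)) + 13 = 103*1620 + 13 = 166860 + 13 = 166873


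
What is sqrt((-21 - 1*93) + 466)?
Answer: 4*sqrt(22) ≈ 18.762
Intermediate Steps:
sqrt((-21 - 1*93) + 466) = sqrt((-21 - 93) + 466) = sqrt(-114 + 466) = sqrt(352) = 4*sqrt(22)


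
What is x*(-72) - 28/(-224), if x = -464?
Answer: 267265/8 ≈ 33408.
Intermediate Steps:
x*(-72) - 28/(-224) = -464*(-72) - 28/(-224) = 33408 - 28*(-1/224) = 33408 + ⅛ = 267265/8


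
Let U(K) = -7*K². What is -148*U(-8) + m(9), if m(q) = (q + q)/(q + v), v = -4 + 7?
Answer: 132611/2 ≈ 66306.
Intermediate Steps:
v = 3
m(q) = 2*q/(3 + q) (m(q) = (q + q)/(q + 3) = (2*q)/(3 + q) = 2*q/(3 + q))
-148*U(-8) + m(9) = -(-1036)*(-8)² + 2*9/(3 + 9) = -(-1036)*64 + 2*9/12 = -148*(-448) + 2*9*(1/12) = 66304 + 3/2 = 132611/2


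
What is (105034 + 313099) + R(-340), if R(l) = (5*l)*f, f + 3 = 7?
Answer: 411333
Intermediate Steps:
f = 4 (f = -3 + 7 = 4)
R(l) = 20*l (R(l) = (5*l)*4 = 20*l)
(105034 + 313099) + R(-340) = (105034 + 313099) + 20*(-340) = 418133 - 6800 = 411333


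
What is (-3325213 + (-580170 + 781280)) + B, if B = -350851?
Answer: -3474954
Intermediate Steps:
(-3325213 + (-580170 + 781280)) + B = (-3325213 + (-580170 + 781280)) - 350851 = (-3325213 + 201110) - 350851 = -3124103 - 350851 = -3474954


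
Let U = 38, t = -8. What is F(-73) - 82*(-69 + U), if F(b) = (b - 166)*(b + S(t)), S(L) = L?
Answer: 21901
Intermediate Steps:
F(b) = (-166 + b)*(-8 + b) (F(b) = (b - 166)*(b - 8) = (-166 + b)*(-8 + b))
F(-73) - 82*(-69 + U) = (1328 + (-73)² - 174*(-73)) - 82*(-69 + 38) = (1328 + 5329 + 12702) - 82*(-31) = 19359 + 2542 = 21901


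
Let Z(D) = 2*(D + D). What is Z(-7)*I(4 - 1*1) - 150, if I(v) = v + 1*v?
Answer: -318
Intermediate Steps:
I(v) = 2*v (I(v) = v + v = 2*v)
Z(D) = 4*D (Z(D) = 2*(2*D) = 4*D)
Z(-7)*I(4 - 1*1) - 150 = (4*(-7))*(2*(4 - 1*1)) - 150 = -56*(4 - 1) - 150 = -56*3 - 150 = -28*6 - 150 = -168 - 150 = -318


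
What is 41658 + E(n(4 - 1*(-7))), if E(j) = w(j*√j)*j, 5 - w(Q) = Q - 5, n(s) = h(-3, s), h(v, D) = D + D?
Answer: 41878 - 484*√22 ≈ 39608.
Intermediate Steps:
h(v, D) = 2*D
n(s) = 2*s
w(Q) = 10 - Q (w(Q) = 5 - (Q - 5) = 5 - (-5 + Q) = 5 + (5 - Q) = 10 - Q)
E(j) = j*(10 - j^(3/2)) (E(j) = (10 - j*√j)*j = (10 - j^(3/2))*j = j*(10 - j^(3/2)))
41658 + E(n(4 - 1*(-7))) = 41658 + (-(2*(4 - 1*(-7)))^(5/2) + 10*(2*(4 - 1*(-7)))) = 41658 + (-(2*(4 + 7))^(5/2) + 10*(2*(4 + 7))) = 41658 + (-(2*11)^(5/2) + 10*(2*11)) = 41658 + (-22^(5/2) + 10*22) = 41658 + (-484*√22 + 220) = 41658 + (220 - 484*√22) = 41878 - 484*√22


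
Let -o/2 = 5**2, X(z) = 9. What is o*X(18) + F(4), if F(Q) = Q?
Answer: -446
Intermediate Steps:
o = -50 (o = -2*5**2 = -2*25 = -50)
o*X(18) + F(4) = -50*9 + 4 = -450 + 4 = -446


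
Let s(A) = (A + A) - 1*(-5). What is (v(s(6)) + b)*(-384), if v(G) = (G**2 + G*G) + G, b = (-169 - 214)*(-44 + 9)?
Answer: -5376000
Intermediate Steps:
s(A) = 5 + 2*A (s(A) = 2*A + 5 = 5 + 2*A)
b = 13405 (b = -383*(-35) = 13405)
v(G) = G + 2*G**2 (v(G) = (G**2 + G**2) + G = 2*G**2 + G = G + 2*G**2)
(v(s(6)) + b)*(-384) = ((5 + 2*6)*(1 + 2*(5 + 2*6)) + 13405)*(-384) = ((5 + 12)*(1 + 2*(5 + 12)) + 13405)*(-384) = (17*(1 + 2*17) + 13405)*(-384) = (17*(1 + 34) + 13405)*(-384) = (17*35 + 13405)*(-384) = (595 + 13405)*(-384) = 14000*(-384) = -5376000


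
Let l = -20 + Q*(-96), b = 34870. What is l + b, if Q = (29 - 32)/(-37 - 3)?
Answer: 174214/5 ≈ 34843.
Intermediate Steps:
Q = 3/40 (Q = -3/(-40) = -3*(-1/40) = 3/40 ≈ 0.075000)
l = -136/5 (l = -20 + (3/40)*(-96) = -20 - 36/5 = -136/5 ≈ -27.200)
l + b = -136/5 + 34870 = 174214/5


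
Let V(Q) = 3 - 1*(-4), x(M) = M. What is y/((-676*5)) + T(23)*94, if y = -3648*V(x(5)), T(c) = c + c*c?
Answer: 43851744/845 ≈ 51896.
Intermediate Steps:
V(Q) = 7 (V(Q) = 3 + 4 = 7)
T(c) = c + c²
y = -25536 (y = -3648*7 = -25536)
y/((-676*5)) + T(23)*94 = -25536/((-676*5)) + (23*(1 + 23))*94 = -25536/(-3380) + (23*24)*94 = -25536*(-1/3380) + 552*94 = 6384/845 + 51888 = 43851744/845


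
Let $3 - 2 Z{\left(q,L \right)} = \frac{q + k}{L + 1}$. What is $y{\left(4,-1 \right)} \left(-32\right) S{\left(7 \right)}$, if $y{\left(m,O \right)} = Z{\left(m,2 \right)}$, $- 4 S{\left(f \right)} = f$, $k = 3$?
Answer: $\frac{56}{3} \approx 18.667$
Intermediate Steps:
$Z{\left(q,L \right)} = \frac{3}{2} - \frac{3 + q}{2 \left(1 + L\right)}$ ($Z{\left(q,L \right)} = \frac{3}{2} - \frac{\left(q + 3\right) \frac{1}{L + 1}}{2} = \frac{3}{2} - \frac{\left(3 + q\right) \frac{1}{1 + L}}{2} = \frac{3}{2} - \frac{\frac{1}{1 + L} \left(3 + q\right)}{2} = \frac{3}{2} - \frac{3 + q}{2 \left(1 + L\right)}$)
$S{\left(f \right)} = - \frac{f}{4}$
$y{\left(m,O \right)} = 1 - \frac{m}{6}$ ($y{\left(m,O \right)} = \frac{- m + 3 \cdot 2}{2 \left(1 + 2\right)} = \frac{- m + 6}{2 \cdot 3} = \frac{1}{2} \cdot \frac{1}{3} \left(6 - m\right) = 1 - \frac{m}{6}$)
$y{\left(4,-1 \right)} \left(-32\right) S{\left(7 \right)} = \left(1 - \frac{2}{3}\right) \left(-32\right) \left(\left(- \frac{1}{4}\right) 7\right) = \left(1 - \frac{2}{3}\right) \left(-32\right) \left(- \frac{7}{4}\right) = \frac{1}{3} \left(-32\right) \left(- \frac{7}{4}\right) = \left(- \frac{32}{3}\right) \left(- \frac{7}{4}\right) = \frac{56}{3}$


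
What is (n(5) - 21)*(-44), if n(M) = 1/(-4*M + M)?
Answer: 13904/15 ≈ 926.93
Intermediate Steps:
n(M) = -1/(3*M) (n(M) = 1/(-3*M) = -1/(3*M))
(n(5) - 21)*(-44) = (-⅓/5 - 21)*(-44) = (-⅓*⅕ - 21)*(-44) = (-1/15 - 21)*(-44) = -316/15*(-44) = 13904/15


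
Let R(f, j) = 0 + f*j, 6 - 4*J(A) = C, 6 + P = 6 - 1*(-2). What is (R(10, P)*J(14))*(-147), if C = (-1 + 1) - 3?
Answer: -6615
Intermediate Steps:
P = 2 (P = -6 + (6 - 1*(-2)) = -6 + (6 + 2) = -6 + 8 = 2)
C = -3 (C = 0 - 3 = -3)
J(A) = 9/4 (J(A) = 3/2 - ¼*(-3) = 3/2 + ¾ = 9/4)
R(f, j) = f*j
(R(10, P)*J(14))*(-147) = ((10*2)*(9/4))*(-147) = (20*(9/4))*(-147) = 45*(-147) = -6615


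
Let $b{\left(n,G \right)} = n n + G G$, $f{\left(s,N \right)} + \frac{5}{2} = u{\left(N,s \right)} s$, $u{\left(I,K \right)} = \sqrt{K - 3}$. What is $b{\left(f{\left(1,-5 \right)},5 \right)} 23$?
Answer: $\frac{2691}{4} - 115 i \sqrt{2} \approx 672.75 - 162.63 i$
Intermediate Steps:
$u{\left(I,K \right)} = \sqrt{-3 + K}$
$f{\left(s,N \right)} = - \frac{5}{2} + s \sqrt{-3 + s}$ ($f{\left(s,N \right)} = - \frac{5}{2} + \sqrt{-3 + s} s = - \frac{5}{2} + s \sqrt{-3 + s}$)
$b{\left(n,G \right)} = G^{2} + n^{2}$ ($b{\left(n,G \right)} = n^{2} + G^{2} = G^{2} + n^{2}$)
$b{\left(f{\left(1,-5 \right)},5 \right)} 23 = \left(5^{2} + \left(- \frac{5}{2} + 1 \sqrt{-3 + 1}\right)^{2}\right) 23 = \left(25 + \left(- \frac{5}{2} + 1 \sqrt{-2}\right)^{2}\right) 23 = \left(25 + \left(- \frac{5}{2} + 1 i \sqrt{2}\right)^{2}\right) 23 = \left(25 + \left(- \frac{5}{2} + i \sqrt{2}\right)^{2}\right) 23 = 575 + 23 \left(- \frac{5}{2} + i \sqrt{2}\right)^{2}$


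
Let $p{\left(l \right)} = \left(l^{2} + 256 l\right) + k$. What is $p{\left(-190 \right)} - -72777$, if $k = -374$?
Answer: $59863$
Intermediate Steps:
$p{\left(l \right)} = -374 + l^{2} + 256 l$ ($p{\left(l \right)} = \left(l^{2} + 256 l\right) - 374 = -374 + l^{2} + 256 l$)
$p{\left(-190 \right)} - -72777 = \left(-374 + \left(-190\right)^{2} + 256 \left(-190\right)\right) - -72777 = \left(-374 + 36100 - 48640\right) + 72777 = -12914 + 72777 = 59863$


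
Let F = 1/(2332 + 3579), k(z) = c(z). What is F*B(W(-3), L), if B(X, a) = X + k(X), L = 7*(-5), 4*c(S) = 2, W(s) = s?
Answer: -5/11822 ≈ -0.00042294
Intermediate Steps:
c(S) = 1/2 (c(S) = (1/4)*2 = 1/2)
k(z) = 1/2
L = -35
F = 1/5911 ≈ 0.00016918
B(X, a) = 1/2 + X (B(X, a) = X + 1/2 = 1/2 + X)
F*B(W(-3), L) = (1/2 - 3)/5911 = (1/5911)*(-5/2) = -5/11822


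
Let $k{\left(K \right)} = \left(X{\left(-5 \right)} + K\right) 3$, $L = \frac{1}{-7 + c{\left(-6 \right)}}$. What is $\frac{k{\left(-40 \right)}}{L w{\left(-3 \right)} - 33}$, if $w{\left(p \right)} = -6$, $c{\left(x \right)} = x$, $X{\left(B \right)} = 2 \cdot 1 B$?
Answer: $\frac{650}{141} \approx 4.6099$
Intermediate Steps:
$X{\left(B \right)} = 2 B$
$L = - \frac{1}{13}$ ($L = \frac{1}{-7 - 6} = \frac{1}{-13} = - \frac{1}{13} \approx -0.076923$)
$k{\left(K \right)} = -30 + 3 K$ ($k{\left(K \right)} = \left(2 \left(-5\right) + K\right) 3 = \left(-10 + K\right) 3 = -30 + 3 K$)
$\frac{k{\left(-40 \right)}}{L w{\left(-3 \right)} - 33} = \frac{-30 + 3 \left(-40\right)}{\left(- \frac{1}{13}\right) \left(-6\right) - 33} = \frac{-30 - 120}{\frac{6}{13} - 33} = - \frac{150}{- \frac{423}{13}} = \left(-150\right) \left(- \frac{13}{423}\right) = \frac{650}{141}$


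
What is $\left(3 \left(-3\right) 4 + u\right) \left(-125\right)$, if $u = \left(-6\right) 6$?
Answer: $9000$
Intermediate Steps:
$u = -36$
$\left(3 \left(-3\right) 4 + u\right) \left(-125\right) = \left(3 \left(-3\right) 4 - 36\right) \left(-125\right) = \left(\left(-9\right) 4 - 36\right) \left(-125\right) = \left(-36 - 36\right) \left(-125\right) = \left(-72\right) \left(-125\right) = 9000$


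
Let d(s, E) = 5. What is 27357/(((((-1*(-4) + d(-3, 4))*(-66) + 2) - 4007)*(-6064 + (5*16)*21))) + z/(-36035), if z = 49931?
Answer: -335241270467/242179415520 ≈ -1.3843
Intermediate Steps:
27357/(((((-1*(-4) + d(-3, 4))*(-66) + 2) - 4007)*(-6064 + (5*16)*21))) + z/(-36035) = 27357/(((((-1*(-4) + 5)*(-66) + 2) - 4007)*(-6064 + (5*16)*21))) + 49931/(-36035) = 27357/(((((4 + 5)*(-66) + 2) - 4007)*(-6064 + 80*21))) + 49931*(-1/36035) = 27357/((((9*(-66) + 2) - 4007)*(-6064 + 1680))) - 49931/36035 = 27357/((((-594 + 2) - 4007)*(-4384))) - 49931/36035 = 27357/(((-592 - 4007)*(-4384))) - 49931/36035 = 27357/((-4599*(-4384))) - 49931/36035 = 27357/20162016 - 49931/36035 = 27357*(1/20162016) - 49931/36035 = 9119/6720672 - 49931/36035 = -335241270467/242179415520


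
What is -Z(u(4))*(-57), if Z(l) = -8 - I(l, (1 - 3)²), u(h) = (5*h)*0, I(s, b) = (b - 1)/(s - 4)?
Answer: -1653/4 ≈ -413.25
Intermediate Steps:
I(s, b) = (-1 + b)/(-4 + s)
u(h) = 0
Z(l) = -8 - 3/(-4 + l) (Z(l) = -8 - (-1 + (1 - 3)²)/(-4 + l) = -8 - (-1 + (-2)²)/(-4 + l) = -8 - (-1 + 4)/(-4 + l) = -8 - 3/(-4 + l))
-Z(u(4))*(-57) = -(29 - 8*0)/(-4 + 0)*(-57) = -(29 + 0)/(-4)*(-57) = -(-¼*29)*(-57) = -(-29)*(-57)/4 = -1*1653/4 = -1653/4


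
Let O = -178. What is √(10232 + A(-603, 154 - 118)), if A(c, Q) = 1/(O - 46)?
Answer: 3*√3565282/56 ≈ 101.15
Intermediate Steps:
A(c, Q) = -1/224 (A(c, Q) = 1/(-178 - 46) = 1/(-224) = -1/224)
√(10232 + A(-603, 154 - 118)) = √(10232 - 1/224) = √(2291967/224) = 3*√3565282/56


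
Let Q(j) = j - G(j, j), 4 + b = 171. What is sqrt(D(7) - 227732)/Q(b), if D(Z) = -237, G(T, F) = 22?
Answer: I*sqrt(227969)/145 ≈ 3.2928*I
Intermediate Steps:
b = 167 (b = -4 + 171 = 167)
Q(j) = -22 + j (Q(j) = j - 1*22 = j - 22 = -22 + j)
sqrt(D(7) - 227732)/Q(b) = sqrt(-237 - 227732)/(-22 + 167) = sqrt(-227969)/145 = (I*sqrt(227969))*(1/145) = I*sqrt(227969)/145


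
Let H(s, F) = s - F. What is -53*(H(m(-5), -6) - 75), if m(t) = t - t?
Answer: 3657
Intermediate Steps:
m(t) = 0
-53*(H(m(-5), -6) - 75) = -53*((0 - 1*(-6)) - 75) = -53*((0 + 6) - 75) = -53*(6 - 75) = -53*(-69) = 3657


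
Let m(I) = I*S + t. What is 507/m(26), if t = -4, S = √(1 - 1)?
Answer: -507/4 ≈ -126.75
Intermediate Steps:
S = 0 (S = √0 = 0)
m(I) = -4 (m(I) = I*0 - 4 = 0 - 4 = -4)
507/m(26) = 507/(-4) = 507*(-¼) = -507/4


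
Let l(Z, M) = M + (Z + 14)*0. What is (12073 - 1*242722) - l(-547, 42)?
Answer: -230691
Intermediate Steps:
l(Z, M) = M (l(Z, M) = M + (14 + Z)*0 = M + 0 = M)
(12073 - 1*242722) - l(-547, 42) = (12073 - 1*242722) - 1*42 = (12073 - 242722) - 42 = -230649 - 42 = -230691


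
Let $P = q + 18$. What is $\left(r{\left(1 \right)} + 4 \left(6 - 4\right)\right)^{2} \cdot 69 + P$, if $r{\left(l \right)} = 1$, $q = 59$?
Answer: $5666$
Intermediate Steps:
$P = 77$ ($P = 59 + 18 = 77$)
$\left(r{\left(1 \right)} + 4 \left(6 - 4\right)\right)^{2} \cdot 69 + P = \left(1 + 4 \left(6 - 4\right)\right)^{2} \cdot 69 + 77 = \left(1 + 4 \cdot 2\right)^{2} \cdot 69 + 77 = \left(1 + 8\right)^{2} \cdot 69 + 77 = 9^{2} \cdot 69 + 77 = 81 \cdot 69 + 77 = 5589 + 77 = 5666$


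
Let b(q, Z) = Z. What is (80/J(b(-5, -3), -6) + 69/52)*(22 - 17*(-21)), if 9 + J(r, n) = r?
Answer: -315707/156 ≈ -2023.8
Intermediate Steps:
J(r, n) = -9 + r
(80/J(b(-5, -3), -6) + 69/52)*(22 - 17*(-21)) = (80/(-9 - 3) + 69/52)*(22 - 17*(-21)) = (80/(-12) + 69*(1/52))*(22 + 357) = (80*(-1/12) + 69/52)*379 = (-20/3 + 69/52)*379 = -833/156*379 = -315707/156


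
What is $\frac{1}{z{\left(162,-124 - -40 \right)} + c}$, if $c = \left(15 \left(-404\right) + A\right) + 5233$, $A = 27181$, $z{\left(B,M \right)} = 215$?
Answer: $\frac{1}{26569} \approx 3.7638 \cdot 10^{-5}$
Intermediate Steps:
$c = 26354$ ($c = \left(15 \left(-404\right) + 27181\right) + 5233 = \left(-6060 + 27181\right) + 5233 = 21121 + 5233 = 26354$)
$\frac{1}{z{\left(162,-124 - -40 \right)} + c} = \frac{1}{215 + 26354} = \frac{1}{26569}$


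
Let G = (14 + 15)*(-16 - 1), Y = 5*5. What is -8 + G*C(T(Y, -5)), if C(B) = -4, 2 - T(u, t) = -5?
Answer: 1964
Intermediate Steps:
Y = 25
T(u, t) = 7 (T(u, t) = 2 - 1*(-5) = 2 + 5 = 7)
G = -493 (G = 29*(-17) = -493)
-8 + G*C(T(Y, -5)) = -8 - 493*(-4) = -8 + 1972 = 1964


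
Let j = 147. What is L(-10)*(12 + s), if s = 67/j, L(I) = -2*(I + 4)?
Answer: 7324/49 ≈ 149.47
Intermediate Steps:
L(I) = -8 - 2*I (L(I) = -2*(4 + I) = -8 - 2*I)
s = 67/147 ≈ 0.45578
L(-10)*(12 + s) = (-8 - 2*(-10))*(12 + 67/147) = (-8 + 20)*(1831/147) = 12*(1831/147) = 7324/49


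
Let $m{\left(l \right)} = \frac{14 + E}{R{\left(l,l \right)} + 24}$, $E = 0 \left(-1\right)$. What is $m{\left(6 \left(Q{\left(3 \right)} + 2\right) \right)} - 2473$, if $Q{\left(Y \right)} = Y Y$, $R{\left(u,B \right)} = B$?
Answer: $- \frac{111278}{45} \approx -2472.8$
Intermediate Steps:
$E = 0$
$Q{\left(Y \right)} = Y^{2}$
$m{\left(l \right)} = \frac{14}{24 + l}$ ($m{\left(l \right)} = \frac{14 + 0}{l + 24} = \frac{14}{24 + l}$)
$m{\left(6 \left(Q{\left(3 \right)} + 2\right) \right)} - 2473 = \frac{14}{24 + 6 \left(3^{2} + 2\right)} - 2473 = \frac{14}{24 + 6 \left(9 + 2\right)} - 2473 = \frac{14}{24 + 6 \cdot 11} - 2473 = \frac{14}{24 + 66} - 2473 = \frac{14}{90} - 2473 = 14 \cdot \frac{1}{90} - 2473 = \frac{7}{45} - 2473 = - \frac{111278}{45}$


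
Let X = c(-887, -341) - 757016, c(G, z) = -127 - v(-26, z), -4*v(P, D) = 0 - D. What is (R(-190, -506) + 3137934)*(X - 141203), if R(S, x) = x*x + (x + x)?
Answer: -6095521995597/2 ≈ -3.0478e+12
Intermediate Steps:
v(P, D) = D/4 (v(P, D) = -(0 - D)/4 = -(-1)*D/4 = D/4)
c(G, z) = -127 - z/4
X = -3028231/4 (X = (-127 - ¼*(-341)) - 757016 = (-127 + 341/4) - 757016 = -167/4 - 757016 = -3028231/4 ≈ -7.5706e+5)
R(S, x) = x² + 2*x
(R(-190, -506) + 3137934)*(X - 141203) = (-506*(2 - 506) + 3137934)*(-3028231/4 - 141203) = (-506*(-504) + 3137934)*(-3593043/4) = (255024 + 3137934)*(-3593043/4) = 3392958*(-3593043/4) = -6095521995597/2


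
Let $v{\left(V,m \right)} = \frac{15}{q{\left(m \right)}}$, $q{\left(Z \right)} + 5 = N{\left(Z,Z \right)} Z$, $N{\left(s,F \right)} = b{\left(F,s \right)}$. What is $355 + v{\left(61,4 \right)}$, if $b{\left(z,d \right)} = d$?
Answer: $\frac{3920}{11} \approx 356.36$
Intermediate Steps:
$N{\left(s,F \right)} = s$
$q{\left(Z \right)} = -5 + Z^{2}$ ($q{\left(Z \right)} = -5 + Z Z = -5 + Z^{2}$)
$v{\left(V,m \right)} = \frac{15}{-5 + m^{2}}$
$355 + v{\left(61,4 \right)} = 355 + \frac{15}{-5 + 4^{2}} = 355 + \frac{15}{-5 + 16} = 355 + \frac{15}{11} = \frac{3920}{11}$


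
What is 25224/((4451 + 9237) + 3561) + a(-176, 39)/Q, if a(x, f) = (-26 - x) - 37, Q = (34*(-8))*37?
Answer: 251905199/173593936 ≈ 1.4511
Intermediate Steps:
Q = -10064 (Q = -272*37 = -10064)
a(x, f) = -63 - x
25224/((4451 + 9237) + 3561) + a(-176, 39)/Q = 25224/((4451 + 9237) + 3561) + (-63 - 1*(-176))/(-10064) = 25224/(13688 + 3561) + (-63 + 176)*(-1/10064) = 25224/17249 + 113*(-1/10064) = 25224*(1/17249) - 113/10064 = 25224/17249 - 113/10064 = 251905199/173593936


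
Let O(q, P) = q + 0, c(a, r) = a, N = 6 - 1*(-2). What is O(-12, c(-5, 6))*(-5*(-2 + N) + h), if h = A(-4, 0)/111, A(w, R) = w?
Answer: 13336/37 ≈ 360.43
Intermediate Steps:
N = 8 (N = 6 + 2 = 8)
O(q, P) = q
h = -4/111 ≈ -0.036036
O(-12, c(-5, 6))*(-5*(-2 + N) + h) = -12*(-5*(-2 + 8) - 4/111) = -12*(-5*6 - 4/111) = -12*(-30 - 4/111) = -12*(-3334/111) = 13336/37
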